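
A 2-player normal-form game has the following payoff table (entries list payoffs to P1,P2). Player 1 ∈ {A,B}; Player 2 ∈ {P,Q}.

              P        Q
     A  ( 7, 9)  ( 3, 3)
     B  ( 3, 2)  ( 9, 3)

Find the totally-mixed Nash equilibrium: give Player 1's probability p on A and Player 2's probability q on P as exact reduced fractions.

P1 indiff ⇒ q·7+(1-q)·3 = q·3+(1-q)·9 ⇒ q(4) = (1-q)(6) ⇒ q = 3/5
P2 indiff ⇒ p·9+(1-p)·2 = p·3+(1-p)·3 ⇒ p(6) = (1-p)(1) ⇒ p = 1/7

(p,q) = (1/7, 3/5)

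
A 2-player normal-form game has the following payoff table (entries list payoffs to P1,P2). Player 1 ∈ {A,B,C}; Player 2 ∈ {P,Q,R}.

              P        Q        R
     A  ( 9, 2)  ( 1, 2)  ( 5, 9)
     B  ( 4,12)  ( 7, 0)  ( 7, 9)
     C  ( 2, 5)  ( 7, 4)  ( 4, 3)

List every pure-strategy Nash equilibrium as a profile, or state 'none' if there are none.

(A,P): not NE [P2→R gives 9>2]
(A,Q): not NE [P1→C gives 7>1; P2→R gives 9>2]
(A,R): not NE [P1→B gives 7>5]
(B,P): not NE [P1→A gives 9>4]
(B,Q): not NE [P2→P gives 12>0]
(B,R): not NE [P2→P gives 12>9]
(C,P): not NE [P1→A gives 9>2]
(C,Q): not NE [P2→P gives 5>4]
(C,R): not NE [P1→B gives 7>4; P2→P gives 5>3]

No pure NE.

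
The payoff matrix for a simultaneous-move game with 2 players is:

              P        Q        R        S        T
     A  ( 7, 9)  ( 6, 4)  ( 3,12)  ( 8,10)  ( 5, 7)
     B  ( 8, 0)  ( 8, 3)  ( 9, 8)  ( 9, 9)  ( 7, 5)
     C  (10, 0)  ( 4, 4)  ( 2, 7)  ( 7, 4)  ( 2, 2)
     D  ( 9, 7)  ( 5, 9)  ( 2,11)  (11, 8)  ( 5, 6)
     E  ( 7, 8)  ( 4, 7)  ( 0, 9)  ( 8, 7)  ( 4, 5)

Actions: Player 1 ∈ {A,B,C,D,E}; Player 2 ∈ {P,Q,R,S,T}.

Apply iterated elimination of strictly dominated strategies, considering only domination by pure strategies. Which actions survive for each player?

P1 drop A (B beats it: P:8>7 Q:8>6 R:9>3 S:9>8 T:7>5)
P1 drop E (B beats it: P:8>7 Q:8>4 R:9>0 S:9>8 T:7>4)
P2 drop P (Q beats it: B:3>0 C:4>0 D:9>7)
P1 drop C (B beats it: Q:8>4 R:9>2 S:9>7 T:7>2)
P2 drop Q (R beats it: B:8>3 D:11>9)
P2 drop T (R beats it: B:8>5 D:11>6)
P1→{B,D} P2→{R,S}

Remaining: P1:{B,D} P2:{R,S}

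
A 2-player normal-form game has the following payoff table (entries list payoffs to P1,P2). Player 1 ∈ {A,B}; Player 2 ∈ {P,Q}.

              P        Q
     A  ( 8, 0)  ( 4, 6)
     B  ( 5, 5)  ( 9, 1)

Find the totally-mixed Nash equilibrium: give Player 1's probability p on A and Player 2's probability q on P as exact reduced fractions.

P1 indiff ⇒ q·8+(1-q)·4 = q·5+(1-q)·9 ⇒ q(3) = (1-q)(5) ⇒ q = 5/8
P2 indiff ⇒ p·0+(1-p)·5 = p·6+(1-p)·1 ⇒ p(-6) = (1-p)(-4) ⇒ p = 2/5

(p,q) = (2/5, 5/8)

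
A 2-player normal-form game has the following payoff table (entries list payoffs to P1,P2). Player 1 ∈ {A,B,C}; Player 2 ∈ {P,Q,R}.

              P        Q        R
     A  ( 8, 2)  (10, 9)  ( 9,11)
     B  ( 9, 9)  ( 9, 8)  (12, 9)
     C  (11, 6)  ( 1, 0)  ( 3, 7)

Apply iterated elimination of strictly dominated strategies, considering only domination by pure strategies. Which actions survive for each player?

P2 drop Q (R beats it: A:11>9 B:9>8 C:7>0)
P1 drop A (B beats it: P:9>8 R:12>9)
P1→{B,C} P2→{P,R}

Survivors P1:{B,C} P2:{P,R}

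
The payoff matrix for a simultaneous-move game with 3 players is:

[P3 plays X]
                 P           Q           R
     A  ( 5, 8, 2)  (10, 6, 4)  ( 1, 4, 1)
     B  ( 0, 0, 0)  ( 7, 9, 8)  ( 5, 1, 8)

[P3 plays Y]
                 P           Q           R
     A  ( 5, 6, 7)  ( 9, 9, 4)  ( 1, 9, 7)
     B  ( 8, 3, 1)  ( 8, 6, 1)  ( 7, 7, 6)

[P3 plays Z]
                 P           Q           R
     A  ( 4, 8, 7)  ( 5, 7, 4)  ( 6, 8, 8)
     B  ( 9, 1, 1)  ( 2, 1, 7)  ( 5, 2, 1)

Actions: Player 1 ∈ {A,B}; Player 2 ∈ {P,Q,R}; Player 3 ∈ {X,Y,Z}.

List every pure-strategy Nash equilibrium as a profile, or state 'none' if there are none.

(A,P,X): not NE [P3→Z gives 7>2]
(A,P,Y): not NE [P1→B gives 8>5; P2→R gives 9>6]
(A,P,Z): not NE [P1→B gives 9>4]
(A,Q,X): not NE [P2→P gives 8>6]
(A,Q,Y): NE
(A,Q,Z): not NE [P2→R gives 8>7]
(A,R,X): not NE [P1→B gives 5>1; P2→P gives 8>4; P3→Z gives 8>1]
(A,R,Y): not NE [P1→B gives 7>1; P3→Z gives 8>7]
(A,R,Z): NE
(B,P,X): not NE [P1→A gives 5>0; P2→Q gives 9>0; P3→Z gives 1>0]
(B,P,Y): not NE [P2→R gives 7>3]
(B,P,Z): not NE [P2→R gives 2>1]
(B,Q,X): not NE [P1→A gives 10>7]
(B,Q,Y): not NE [P1→A gives 9>8; P2→R gives 7>6; P3→X gives 8>1]
(B,Q,Z): not NE [P1→A gives 5>2; P2→R gives 2>1; P3→X gives 8>7]
(B,R,X): not NE [P2→Q gives 9>1]
(B,R,Y): not NE [P3→X gives 8>6]
(B,R,Z): not NE [P1→A gives 6>5; P3→X gives 8>1]

Nash profiles: (A,Q,Y), (A,R,Z)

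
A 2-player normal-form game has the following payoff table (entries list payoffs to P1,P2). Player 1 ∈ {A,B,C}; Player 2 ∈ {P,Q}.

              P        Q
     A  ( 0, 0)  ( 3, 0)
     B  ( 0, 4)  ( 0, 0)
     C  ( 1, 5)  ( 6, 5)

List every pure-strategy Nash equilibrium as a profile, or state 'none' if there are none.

(A,P): not NE [P1→C gives 1>0]
(A,Q): not NE [P1→C gives 6>3]
(B,P): not NE [P1→C gives 1>0]
(B,Q): not NE [P1→C gives 6>0; P2→P gives 4>0]
(C,P): NE
(C,Q): NE

Nash profiles: (C,P), (C,Q)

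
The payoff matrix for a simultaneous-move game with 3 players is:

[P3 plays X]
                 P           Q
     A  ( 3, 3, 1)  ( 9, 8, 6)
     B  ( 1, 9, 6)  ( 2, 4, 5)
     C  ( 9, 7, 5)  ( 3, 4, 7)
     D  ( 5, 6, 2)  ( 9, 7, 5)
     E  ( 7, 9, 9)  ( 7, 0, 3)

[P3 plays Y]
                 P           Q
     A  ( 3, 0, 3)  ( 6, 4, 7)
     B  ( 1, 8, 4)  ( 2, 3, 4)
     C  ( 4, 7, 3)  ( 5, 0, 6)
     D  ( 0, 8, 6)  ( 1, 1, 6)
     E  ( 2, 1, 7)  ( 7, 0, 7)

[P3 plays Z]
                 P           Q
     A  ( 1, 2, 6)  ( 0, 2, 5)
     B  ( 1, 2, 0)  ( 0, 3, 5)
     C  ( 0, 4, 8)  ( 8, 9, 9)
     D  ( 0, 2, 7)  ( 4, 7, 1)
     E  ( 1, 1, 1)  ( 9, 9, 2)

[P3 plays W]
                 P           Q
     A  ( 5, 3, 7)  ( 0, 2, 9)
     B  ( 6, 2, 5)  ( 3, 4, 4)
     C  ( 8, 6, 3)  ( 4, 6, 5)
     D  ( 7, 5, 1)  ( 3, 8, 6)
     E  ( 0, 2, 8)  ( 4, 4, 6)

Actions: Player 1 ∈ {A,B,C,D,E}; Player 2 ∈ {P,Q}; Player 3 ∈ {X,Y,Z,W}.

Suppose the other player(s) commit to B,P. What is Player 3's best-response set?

argmax u_3 = {X}

u_3(X vs B,P) = 6
u_3(Y vs B,P) = 4
u_3(Z vs B,P) = 0
u_3(W vs B,P) = 5
max payoff 6 at {X}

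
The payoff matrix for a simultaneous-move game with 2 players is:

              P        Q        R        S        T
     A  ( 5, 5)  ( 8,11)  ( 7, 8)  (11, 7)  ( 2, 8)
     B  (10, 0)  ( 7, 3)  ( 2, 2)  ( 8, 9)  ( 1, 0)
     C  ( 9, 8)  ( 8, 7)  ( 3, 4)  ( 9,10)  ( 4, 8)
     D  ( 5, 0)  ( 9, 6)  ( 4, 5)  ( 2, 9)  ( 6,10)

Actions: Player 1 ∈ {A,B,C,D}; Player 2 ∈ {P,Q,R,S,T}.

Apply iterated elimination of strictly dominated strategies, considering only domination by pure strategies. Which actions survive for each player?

P2 drop P (S beats it: A:7>5 B:9>0 C:10>8 D:9>0)
P1 drop B (A beats it: Q:8>7 R:7>2 S:11>8 T:2>1)
P2 drop R (Q beats it: A:11>8 C:7>4 D:6>5)
P1→{A,C,D} P2→{Q,S,T}

IESDS → P1:{A,C,D} P2:{Q,S,T}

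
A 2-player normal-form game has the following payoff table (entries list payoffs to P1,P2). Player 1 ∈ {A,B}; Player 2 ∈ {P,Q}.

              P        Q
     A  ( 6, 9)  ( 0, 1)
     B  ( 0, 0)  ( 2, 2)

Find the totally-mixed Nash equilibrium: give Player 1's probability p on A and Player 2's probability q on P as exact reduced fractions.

P1 indiff ⇒ q·6+(1-q)·0 = q·0+(1-q)·2 ⇒ q(6) = (1-q)(2) ⇒ q = 1/4
P2 indiff ⇒ p·9+(1-p)·0 = p·1+(1-p)·2 ⇒ p(8) = (1-p)(2) ⇒ p = 1/5

(p,q) = (1/5, 1/4)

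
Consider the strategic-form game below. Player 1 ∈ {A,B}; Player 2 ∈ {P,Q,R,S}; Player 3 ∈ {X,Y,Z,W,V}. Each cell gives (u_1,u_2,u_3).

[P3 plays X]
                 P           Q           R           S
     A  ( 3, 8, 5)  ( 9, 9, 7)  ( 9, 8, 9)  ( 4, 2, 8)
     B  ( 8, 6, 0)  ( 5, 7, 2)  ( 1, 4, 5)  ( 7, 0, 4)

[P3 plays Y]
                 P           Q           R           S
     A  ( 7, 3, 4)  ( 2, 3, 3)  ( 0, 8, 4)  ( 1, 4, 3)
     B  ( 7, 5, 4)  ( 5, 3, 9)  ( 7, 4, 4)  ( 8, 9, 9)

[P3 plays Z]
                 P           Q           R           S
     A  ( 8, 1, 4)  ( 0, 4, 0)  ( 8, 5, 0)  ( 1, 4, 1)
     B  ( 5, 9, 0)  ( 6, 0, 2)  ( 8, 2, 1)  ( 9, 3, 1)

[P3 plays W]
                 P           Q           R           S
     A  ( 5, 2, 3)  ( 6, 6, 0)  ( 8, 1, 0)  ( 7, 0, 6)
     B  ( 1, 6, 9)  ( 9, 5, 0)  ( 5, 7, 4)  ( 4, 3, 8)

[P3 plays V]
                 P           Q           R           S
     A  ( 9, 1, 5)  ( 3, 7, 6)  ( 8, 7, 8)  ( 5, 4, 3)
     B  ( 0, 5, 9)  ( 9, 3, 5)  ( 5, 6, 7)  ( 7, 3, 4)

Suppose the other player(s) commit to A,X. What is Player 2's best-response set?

u_2(P vs A,X) = 8
u_2(Q vs A,X) = 9
u_2(R vs A,X) = 8
u_2(S vs A,X) = 2
max payoff 9 at {Q}

BR_2 = {Q}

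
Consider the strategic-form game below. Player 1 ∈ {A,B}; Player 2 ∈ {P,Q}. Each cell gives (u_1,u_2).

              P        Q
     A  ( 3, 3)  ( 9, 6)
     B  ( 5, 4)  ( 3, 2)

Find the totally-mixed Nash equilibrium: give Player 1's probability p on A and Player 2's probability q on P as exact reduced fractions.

P1 mixes 2/5 on A; P2 mixes 3/4 on P

P1 indiff ⇒ q·3+(1-q)·9 = q·5+(1-q)·3 ⇒ q(-2) = (1-q)(-6) ⇒ q = 3/4
P2 indiff ⇒ p·3+(1-p)·4 = p·6+(1-p)·2 ⇒ p(-3) = (1-p)(-2) ⇒ p = 2/5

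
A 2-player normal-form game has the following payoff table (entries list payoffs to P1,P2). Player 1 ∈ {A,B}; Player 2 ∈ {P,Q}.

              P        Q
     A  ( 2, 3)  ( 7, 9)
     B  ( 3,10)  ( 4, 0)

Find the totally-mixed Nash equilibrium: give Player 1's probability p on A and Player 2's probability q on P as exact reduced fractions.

P1 indiff ⇒ q·2+(1-q)·7 = q·3+(1-q)·4 ⇒ q(-1) = (1-q)(-3) ⇒ q = 3/4
P2 indiff ⇒ p·3+(1-p)·10 = p·9+(1-p)·0 ⇒ p(-6) = (1-p)(-10) ⇒ p = 5/8

p=5/8, q=3/4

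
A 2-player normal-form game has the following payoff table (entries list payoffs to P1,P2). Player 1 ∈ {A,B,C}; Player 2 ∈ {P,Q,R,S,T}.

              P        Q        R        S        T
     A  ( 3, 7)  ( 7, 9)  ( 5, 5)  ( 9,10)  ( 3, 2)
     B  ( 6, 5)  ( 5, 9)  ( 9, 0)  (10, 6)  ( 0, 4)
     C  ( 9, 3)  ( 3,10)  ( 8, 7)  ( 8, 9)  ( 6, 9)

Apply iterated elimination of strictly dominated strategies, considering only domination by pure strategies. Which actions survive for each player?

P2 drop P (Q beats it: A:9>7 B:9>5 C:10>3)
P2 drop R (Q beats it: A:9>5 B:9>0 C:10>7)
P2 drop T (Q beats it: A:9>2 B:9>4 C:10>9)
P1 drop C (A beats it: Q:7>3 S:9>8)
P1→{A,B} P2→{Q,S}

Remaining: P1:{A,B} P2:{Q,S}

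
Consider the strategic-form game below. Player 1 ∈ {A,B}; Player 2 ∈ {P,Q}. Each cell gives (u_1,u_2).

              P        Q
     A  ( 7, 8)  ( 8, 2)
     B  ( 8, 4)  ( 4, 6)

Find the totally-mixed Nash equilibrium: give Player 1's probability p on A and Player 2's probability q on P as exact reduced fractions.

P1 indiff ⇒ q·7+(1-q)·8 = q·8+(1-q)·4 ⇒ q(-1) = (1-q)(-4) ⇒ q = 4/5
P2 indiff ⇒ p·8+(1-p)·4 = p·2+(1-p)·6 ⇒ p(6) = (1-p)(2) ⇒ p = 1/4

P1 mixes 1/4 on A; P2 mixes 4/5 on P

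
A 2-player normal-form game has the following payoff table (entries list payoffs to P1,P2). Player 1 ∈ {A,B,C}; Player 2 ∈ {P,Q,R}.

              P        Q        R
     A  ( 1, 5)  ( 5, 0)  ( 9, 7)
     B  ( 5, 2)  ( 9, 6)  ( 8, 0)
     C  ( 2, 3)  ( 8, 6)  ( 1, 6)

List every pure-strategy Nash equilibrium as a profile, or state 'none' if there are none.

PSNE = {(A,R), (B,Q)}

(A,P): not NE [P1→B gives 5>1; P2→R gives 7>5]
(A,Q): not NE [P1→B gives 9>5; P2→R gives 7>0]
(A,R): NE
(B,P): not NE [P2→Q gives 6>2]
(B,Q): NE
(B,R): not NE [P1→A gives 9>8; P2→Q gives 6>0]
(C,P): not NE [P1→B gives 5>2; P2→R gives 6>3]
(C,Q): not NE [P1→B gives 9>8]
(C,R): not NE [P1→A gives 9>1]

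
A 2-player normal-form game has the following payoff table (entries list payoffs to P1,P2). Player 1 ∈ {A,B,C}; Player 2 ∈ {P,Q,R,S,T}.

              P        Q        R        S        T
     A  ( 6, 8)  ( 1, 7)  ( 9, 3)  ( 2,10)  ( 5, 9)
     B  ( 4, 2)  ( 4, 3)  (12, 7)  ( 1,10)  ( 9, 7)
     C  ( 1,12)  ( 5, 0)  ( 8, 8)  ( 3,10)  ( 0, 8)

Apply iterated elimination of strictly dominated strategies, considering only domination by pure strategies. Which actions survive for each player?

IESDS → P1:{A,C} P2:{P,S}

P2 drop Q (S beats it: A:10>7 B:10>3 C:10>0)
P2 drop R (S beats it: A:10>3 B:10>7 C:10>8)
P2 drop T (S beats it: A:10>9 B:10>7 C:10>8)
P1 drop B (A beats it: P:6>4 S:2>1)
P1→{A,C} P2→{P,S}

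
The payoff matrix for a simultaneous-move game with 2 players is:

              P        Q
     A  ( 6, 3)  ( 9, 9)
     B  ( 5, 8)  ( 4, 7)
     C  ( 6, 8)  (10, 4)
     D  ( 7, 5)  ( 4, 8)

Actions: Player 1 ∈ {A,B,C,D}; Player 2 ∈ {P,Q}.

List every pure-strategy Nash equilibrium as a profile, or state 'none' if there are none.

(A,P): not NE [P1→D gives 7>6; P2→Q gives 9>3]
(A,Q): not NE [P1→C gives 10>9]
(B,P): not NE [P1→D gives 7>5]
(B,Q): not NE [P1→C gives 10>4; P2→P gives 8>7]
(C,P): not NE [P1→D gives 7>6]
(C,Q): not NE [P2→P gives 8>4]
(D,P): not NE [P2→Q gives 8>5]
(D,Q): not NE [P1→C gives 10>4]

Equilibria: none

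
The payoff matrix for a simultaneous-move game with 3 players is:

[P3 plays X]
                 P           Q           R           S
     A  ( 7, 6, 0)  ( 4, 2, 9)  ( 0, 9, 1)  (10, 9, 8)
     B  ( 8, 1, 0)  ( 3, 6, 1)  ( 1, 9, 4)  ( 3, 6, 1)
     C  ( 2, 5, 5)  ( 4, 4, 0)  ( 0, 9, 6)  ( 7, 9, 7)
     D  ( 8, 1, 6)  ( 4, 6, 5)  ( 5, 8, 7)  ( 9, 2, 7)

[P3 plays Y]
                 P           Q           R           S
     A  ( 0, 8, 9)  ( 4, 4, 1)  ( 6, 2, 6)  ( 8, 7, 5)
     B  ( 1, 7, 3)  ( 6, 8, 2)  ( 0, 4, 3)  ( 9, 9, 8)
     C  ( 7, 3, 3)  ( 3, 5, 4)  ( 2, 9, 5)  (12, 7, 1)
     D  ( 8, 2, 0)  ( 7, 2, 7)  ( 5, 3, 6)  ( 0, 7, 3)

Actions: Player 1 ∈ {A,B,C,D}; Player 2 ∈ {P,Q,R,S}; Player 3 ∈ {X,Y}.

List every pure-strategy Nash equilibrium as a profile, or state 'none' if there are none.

(A,P,X): not NE [P1→D gives 8>7; P2→S gives 9>6; P3→Y gives 9>0]
(A,P,Y): not NE [P1→D gives 8>0]
(A,Q,X): not NE [P2→S gives 9>2]
(A,Q,Y): not NE [P1→D gives 7>4; P2→P gives 8>4; P3→X gives 9>1]
(A,R,X): not NE [P1→D gives 5>0; P3→Y gives 6>1]
(A,R,Y): not NE [P2→P gives 8>2]
(A,S,X): NE
(A,S,Y): not NE [P1→C gives 12>8; P2→P gives 8>7; P3→X gives 8>5]
(B,P,X): not NE [P2→R gives 9>1; P3→Y gives 3>0]
(B,P,Y): not NE [P1→D gives 8>1; P2→S gives 9>7]
(B,Q,X): not NE [P1→D gives 4>3; P2→R gives 9>6; P3→Y gives 2>1]
(B,Q,Y): not NE [P1→D gives 7>6; P2→S gives 9>8]
(B,R,X): not NE [P1→D gives 5>1]
(B,R,Y): not NE [P1→A gives 6>0; P2→S gives 9>4; P3→X gives 4>3]
(B,S,X): not NE [P1→A gives 10>3; P2→R gives 9>6; P3→Y gives 8>1]
(B,S,Y): not NE [P1→C gives 12>9]
(C,P,X): not NE [P1→D gives 8>2; P2→S gives 9>5]
(C,P,Y): not NE [P1→D gives 8>7; P2→R gives 9>3; P3→X gives 5>3]
(C,Q,X): not NE [P2→S gives 9>4; P3→Y gives 4>0]
(C,Q,Y): not NE [P1→D gives 7>3; P2→R gives 9>5]
(C,R,X): not NE [P1→D gives 5>0]
(C,R,Y): not NE [P1→A gives 6>2; P3→X gives 6>5]
(C,S,X): not NE [P1→A gives 10>7]
(C,S,Y): not NE [P2→R gives 9>7; P3→X gives 7>1]
(D,P,X): not NE [P2→R gives 8>1]
(D,P,Y): not NE [P2→S gives 7>2; P3→X gives 6>0]
(D,Q,X): not NE [P2→R gives 8>6; P3→Y gives 7>5]
(D,Q,Y): not NE [P2→S gives 7>2]
(D,R,X): NE
(D,R,Y): not NE [P1→A gives 6>5; P2→S gives 7>3; P3→X gives 7>6]
(D,S,X): not NE [P1→A gives 10>9; P2→R gives 8>2]
(D,S,Y): not NE [P1→C gives 12>0; P3→X gives 7>3]

NE set: (A,S,X), (D,R,X)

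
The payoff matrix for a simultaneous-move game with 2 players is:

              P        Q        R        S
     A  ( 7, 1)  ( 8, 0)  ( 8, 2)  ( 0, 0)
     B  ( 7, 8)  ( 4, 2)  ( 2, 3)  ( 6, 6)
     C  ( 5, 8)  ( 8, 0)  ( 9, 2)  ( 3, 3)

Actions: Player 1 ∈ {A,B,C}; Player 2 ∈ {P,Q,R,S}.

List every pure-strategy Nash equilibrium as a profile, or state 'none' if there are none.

Nash profiles: (B,P)

(A,P): not NE [P2→R gives 2>1]
(A,Q): not NE [P2→R gives 2>0]
(A,R): not NE [P1→C gives 9>8]
(A,S): not NE [P1→B gives 6>0; P2→R gives 2>0]
(B,P): NE
(B,Q): not NE [P1→C gives 8>4; P2→P gives 8>2]
(B,R): not NE [P1→C gives 9>2; P2→P gives 8>3]
(B,S): not NE [P2→P gives 8>6]
(C,P): not NE [P1→B gives 7>5]
(C,Q): not NE [P2→P gives 8>0]
(C,R): not NE [P2→P gives 8>2]
(C,S): not NE [P1→B gives 6>3; P2→P gives 8>3]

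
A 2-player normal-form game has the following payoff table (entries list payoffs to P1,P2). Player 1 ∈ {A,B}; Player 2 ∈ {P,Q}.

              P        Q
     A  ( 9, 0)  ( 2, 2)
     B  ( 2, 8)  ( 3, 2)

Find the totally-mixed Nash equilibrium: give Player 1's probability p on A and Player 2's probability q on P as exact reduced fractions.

P1 indiff ⇒ q·9+(1-q)·2 = q·2+(1-q)·3 ⇒ q(7) = (1-q)(1) ⇒ q = 1/8
P2 indiff ⇒ p·0+(1-p)·8 = p·2+(1-p)·2 ⇒ p(-2) = (1-p)(-6) ⇒ p = 3/4

(p,q) = (3/4, 1/8)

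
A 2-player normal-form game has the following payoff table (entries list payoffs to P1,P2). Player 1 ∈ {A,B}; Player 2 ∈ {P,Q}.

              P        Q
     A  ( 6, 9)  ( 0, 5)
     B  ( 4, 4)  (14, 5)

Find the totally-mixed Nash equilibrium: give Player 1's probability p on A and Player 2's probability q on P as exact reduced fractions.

P1 indiff ⇒ q·6+(1-q)·0 = q·4+(1-q)·14 ⇒ q(2) = (1-q)(14) ⇒ q = 7/8
P2 indiff ⇒ p·9+(1-p)·4 = p·5+(1-p)·5 ⇒ p(4) = (1-p)(1) ⇒ p = 1/5

(p,q) = (1/5, 7/8)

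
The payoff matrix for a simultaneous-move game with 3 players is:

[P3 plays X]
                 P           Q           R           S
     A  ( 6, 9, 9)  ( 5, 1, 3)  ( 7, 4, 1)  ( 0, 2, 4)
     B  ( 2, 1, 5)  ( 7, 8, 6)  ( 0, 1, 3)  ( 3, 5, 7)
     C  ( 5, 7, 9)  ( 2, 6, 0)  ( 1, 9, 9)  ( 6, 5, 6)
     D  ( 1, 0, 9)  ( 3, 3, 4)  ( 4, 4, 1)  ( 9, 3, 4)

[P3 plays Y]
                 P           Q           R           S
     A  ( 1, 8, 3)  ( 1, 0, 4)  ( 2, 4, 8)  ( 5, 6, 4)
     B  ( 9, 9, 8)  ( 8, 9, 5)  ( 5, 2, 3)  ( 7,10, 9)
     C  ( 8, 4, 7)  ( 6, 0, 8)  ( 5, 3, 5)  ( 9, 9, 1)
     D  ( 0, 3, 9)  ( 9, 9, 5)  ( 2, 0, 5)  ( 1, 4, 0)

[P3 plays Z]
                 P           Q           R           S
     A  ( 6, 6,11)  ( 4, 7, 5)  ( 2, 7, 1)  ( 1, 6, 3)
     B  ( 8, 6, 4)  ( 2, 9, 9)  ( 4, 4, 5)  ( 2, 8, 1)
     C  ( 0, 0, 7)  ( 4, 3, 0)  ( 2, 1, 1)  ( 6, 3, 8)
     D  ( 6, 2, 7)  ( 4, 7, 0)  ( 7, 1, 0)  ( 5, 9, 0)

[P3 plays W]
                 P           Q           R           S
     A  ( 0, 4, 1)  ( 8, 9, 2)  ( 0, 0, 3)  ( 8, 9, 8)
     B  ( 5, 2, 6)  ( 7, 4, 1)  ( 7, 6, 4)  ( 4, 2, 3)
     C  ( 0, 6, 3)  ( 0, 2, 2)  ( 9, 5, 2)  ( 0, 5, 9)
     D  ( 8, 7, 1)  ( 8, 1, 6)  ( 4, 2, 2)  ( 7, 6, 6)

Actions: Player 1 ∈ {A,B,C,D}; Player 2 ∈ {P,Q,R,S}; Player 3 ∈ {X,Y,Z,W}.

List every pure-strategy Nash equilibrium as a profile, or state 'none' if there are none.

Nash profiles: (A,Q,Z), (A,S,W)

(A,P,X): not NE [P3→Z gives 11>9]
(A,P,Y): not NE [P1→B gives 9>1; P3→Z gives 11>3]
(A,P,Z): not NE [P1→B gives 8>6; P2→R gives 7>6]
(A,P,W): not NE [P1→D gives 8>0; P2→S gives 9>4; P3→Z gives 11>1]
(A,Q,X): not NE [P1→B gives 7>5; P2→P gives 9>1; P3→Z gives 5>3]
(A,Q,Y): not NE [P1→D gives 9>1; P2→P gives 8>0; P3→Z gives 5>4]
(A,Q,Z): NE
(A,Q,W): not NE [P3→Z gives 5>2]
(A,R,X): not NE [P2→P gives 9>4; P3→Y gives 8>1]
(A,R,Y): not NE [P1→C gives 5>2; P2→P gives 8>4]
(A,R,Z): not NE [P1→D gives 7>2; P3→Y gives 8>1]
(A,R,W): not NE [P1→C gives 9>0; P2→S gives 9>0; P3→Y gives 8>3]
(A,S,X): not NE [P1→D gives 9>0; P2→P gives 9>2; P3→W gives 8>4]
(A,S,Y): not NE [P1→C gives 9>5; P2→P gives 8>6; P3→W gives 8>4]
(A,S,Z): not NE [P1→C gives 6>1; P2→R gives 7>6; P3→W gives 8>3]
(A,S,W): NE
(B,P,X): not NE [P1→A gives 6>2; P2→Q gives 8>1; P3→Y gives 8>5]
(B,P,Y): not NE [P2→S gives 10>9]
(B,P,Z): not NE [P2→Q gives 9>6; P3→Y gives 8>4]
(B,P,W): not NE [P1→D gives 8>5; P2→R gives 6>2; P3→Y gives 8>6]
(B,Q,X): not NE [P3→Z gives 9>6]
(B,Q,Y): not NE [P1→D gives 9>8; P2→S gives 10>9; P3→Z gives 9>5]
(B,Q,Z): not NE [P1→D gives 4>2]
(B,Q,W): not NE [P1→D gives 8>7; P2→R gives 6>4; P3→Z gives 9>1]
(B,R,X): not NE [P1→A gives 7>0; P2→Q gives 8>1; P3→Z gives 5>3]
(B,R,Y): not NE [P2→S gives 10>2; P3→Z gives 5>3]
(B,R,Z): not NE [P1→D gives 7>4; P2→Q gives 9>4]
(B,R,W): not NE [P1→C gives 9>7; P3→Z gives 5>4]
(B,S,X): not NE [P1→D gives 9>3; P2→Q gives 8>5; P3→Y gives 9>7]
(B,S,Y): not NE [P1→C gives 9>7]
(B,S,Z): not NE [P1→C gives 6>2; P2→Q gives 9>8; P3→Y gives 9>1]
(B,S,W): not NE [P1→A gives 8>4; P2→R gives 6>2; P3→Y gives 9>3]
(C,P,X): not NE [P1→A gives 6>5; P2→R gives 9>7]
(C,P,Y): not NE [P1→B gives 9>8; P2→S gives 9>4; P3→X gives 9>7]
(C,P,Z): not NE [P1→B gives 8>0; P2→S gives 3>0; P3→X gives 9>7]
(C,P,W): not NE [P1→D gives 8>0; P3→X gives 9>3]
(C,Q,X): not NE [P1→B gives 7>2; P2→R gives 9>6; P3→Y gives 8>0]
(C,Q,Y): not NE [P1→D gives 9>6; P2→S gives 9>0]
(C,Q,Z): not NE [P3→Y gives 8>0]
(C,Q,W): not NE [P1→D gives 8>0; P2→P gives 6>2; P3→Y gives 8>2]
(C,R,X): not NE [P1→A gives 7>1]
(C,R,Y): not NE [P2→S gives 9>3; P3→X gives 9>5]
(C,R,Z): not NE [P1→D gives 7>2; P2→S gives 3>1; P3→X gives 9>1]
(C,R,W): not NE [P2→P gives 6>5; P3→X gives 9>2]
(C,S,X): not NE [P1→D gives 9>6; P2→R gives 9>5; P3→W gives 9>6]
(C,S,Y): not NE [P3→W gives 9>1]
(C,S,Z): not NE [P3→W gives 9>8]
(C,S,W): not NE [P1→A gives 8>0; P2→P gives 6>5]
(D,P,X): not NE [P1→A gives 6>1; P2→R gives 4>0]
(D,P,Y): not NE [P1→B gives 9>0; P2→Q gives 9>3]
(D,P,Z): not NE [P1→B gives 8>6; P2→S gives 9>2; P3→Y gives 9>7]
(D,P,W): not NE [P3→Y gives 9>1]
(D,Q,X): not NE [P1→B gives 7>3; P2→R gives 4>3; P3→W gives 6>4]
(D,Q,Y): not NE [P3→W gives 6>5]
(D,Q,Z): not NE [P2→S gives 9>7; P3→W gives 6>0]
(D,Q,W): not NE [P2→P gives 7>1]
(D,R,X): not NE [P1→A gives 7>4; P3→Y gives 5>1]
(D,R,Y): not NE [P1→C gives 5>2; P2→Q gives 9>0]
(D,R,Z): not NE [P2→S gives 9>1; P3→Y gives 5>0]
(D,R,W): not NE [P1→C gives 9>4; P2→P gives 7>2; P3→Y gives 5>2]
(D,S,X): not NE [P2→R gives 4>3; P3→W gives 6>4]
(D,S,Y): not NE [P1→C gives 9>1; P2→Q gives 9>4; P3→W gives 6>0]
(D,S,Z): not NE [P1→C gives 6>5; P3→W gives 6>0]
(D,S,W): not NE [P1→A gives 8>7; P2→P gives 7>6]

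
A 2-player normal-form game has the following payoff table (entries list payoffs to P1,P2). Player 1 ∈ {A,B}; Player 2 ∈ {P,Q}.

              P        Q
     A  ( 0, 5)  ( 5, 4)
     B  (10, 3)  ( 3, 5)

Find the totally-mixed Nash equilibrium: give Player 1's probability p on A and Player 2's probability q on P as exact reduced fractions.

P1 indiff ⇒ q·0+(1-q)·5 = q·10+(1-q)·3 ⇒ q(-10) = (1-q)(-2) ⇒ q = 1/6
P2 indiff ⇒ p·5+(1-p)·3 = p·4+(1-p)·5 ⇒ p(1) = (1-p)(2) ⇒ p = 2/3

(p,q) = (2/3, 1/6)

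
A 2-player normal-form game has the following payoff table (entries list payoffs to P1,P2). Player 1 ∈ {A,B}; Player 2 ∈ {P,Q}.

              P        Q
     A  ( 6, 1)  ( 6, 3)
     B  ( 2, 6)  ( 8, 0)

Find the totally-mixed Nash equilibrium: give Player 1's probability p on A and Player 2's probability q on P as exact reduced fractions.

p=3/4, q=1/3

P1 indiff ⇒ q·6+(1-q)·6 = q·2+(1-q)·8 ⇒ q(4) = (1-q)(2) ⇒ q = 1/3
P2 indiff ⇒ p·1+(1-p)·6 = p·3+(1-p)·0 ⇒ p(-2) = (1-p)(-6) ⇒ p = 3/4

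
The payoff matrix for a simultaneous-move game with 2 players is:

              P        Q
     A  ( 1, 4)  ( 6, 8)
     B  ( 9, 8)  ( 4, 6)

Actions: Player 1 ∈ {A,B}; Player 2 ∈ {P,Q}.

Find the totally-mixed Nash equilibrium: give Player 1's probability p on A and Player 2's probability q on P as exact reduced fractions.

P1 indiff ⇒ q·1+(1-q)·6 = q·9+(1-q)·4 ⇒ q(-8) = (1-q)(-2) ⇒ q = 1/5
P2 indiff ⇒ p·4+(1-p)·8 = p·8+(1-p)·6 ⇒ p(-4) = (1-p)(-2) ⇒ p = 1/3

(p,q) = (1/3, 1/5)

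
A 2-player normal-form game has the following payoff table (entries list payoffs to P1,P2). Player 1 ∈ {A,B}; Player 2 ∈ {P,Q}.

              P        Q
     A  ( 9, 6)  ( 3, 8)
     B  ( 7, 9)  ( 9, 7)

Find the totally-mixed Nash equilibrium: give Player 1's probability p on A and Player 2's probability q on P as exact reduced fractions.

P1 mixes 1/2 on A; P2 mixes 3/4 on P

P1 indiff ⇒ q·9+(1-q)·3 = q·7+(1-q)·9 ⇒ q(2) = (1-q)(6) ⇒ q = 3/4
P2 indiff ⇒ p·6+(1-p)·9 = p·8+(1-p)·7 ⇒ p(-2) = (1-p)(-2) ⇒ p = 1/2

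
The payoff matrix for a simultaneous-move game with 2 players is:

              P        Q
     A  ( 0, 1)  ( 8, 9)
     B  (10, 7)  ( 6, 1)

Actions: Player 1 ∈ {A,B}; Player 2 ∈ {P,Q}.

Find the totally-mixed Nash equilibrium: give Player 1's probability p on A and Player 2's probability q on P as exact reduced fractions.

P1 mixes 3/7 on A; P2 mixes 1/6 on P

P1 indiff ⇒ q·0+(1-q)·8 = q·10+(1-q)·6 ⇒ q(-10) = (1-q)(-2) ⇒ q = 1/6
P2 indiff ⇒ p·1+(1-p)·7 = p·9+(1-p)·1 ⇒ p(-8) = (1-p)(-6) ⇒ p = 3/7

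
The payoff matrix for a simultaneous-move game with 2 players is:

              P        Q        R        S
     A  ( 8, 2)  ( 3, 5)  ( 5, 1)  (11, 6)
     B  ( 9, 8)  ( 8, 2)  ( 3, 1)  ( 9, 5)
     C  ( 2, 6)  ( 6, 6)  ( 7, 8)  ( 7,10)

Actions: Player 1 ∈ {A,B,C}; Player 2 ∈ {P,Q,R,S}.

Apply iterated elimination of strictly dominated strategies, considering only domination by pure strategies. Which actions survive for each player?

Survivors P1:{A,B} P2:{P,S}

P2 drop Q (S beats it: A:6>5 B:5>2 C:10>6)
P2 drop R (S beats it: A:6>1 B:5>1 C:10>8)
P1 drop C (A beats it: P:8>2 S:11>7)
P1→{A,B} P2→{P,S}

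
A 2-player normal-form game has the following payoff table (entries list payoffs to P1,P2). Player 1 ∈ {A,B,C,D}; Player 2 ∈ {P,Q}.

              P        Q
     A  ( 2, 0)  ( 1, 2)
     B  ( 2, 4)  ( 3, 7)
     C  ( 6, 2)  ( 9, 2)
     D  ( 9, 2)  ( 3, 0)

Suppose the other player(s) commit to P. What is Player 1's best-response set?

BR_1 = {D}

u_1(A vs P) = 2
u_1(B vs P) = 2
u_1(C vs P) = 6
u_1(D vs P) = 9
max payoff 9 at {D}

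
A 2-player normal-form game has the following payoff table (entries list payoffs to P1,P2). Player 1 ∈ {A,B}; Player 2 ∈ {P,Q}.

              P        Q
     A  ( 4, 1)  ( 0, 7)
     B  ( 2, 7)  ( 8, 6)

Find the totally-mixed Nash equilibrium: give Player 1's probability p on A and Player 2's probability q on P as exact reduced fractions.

(p,q) = (1/7, 4/5)

P1 indiff ⇒ q·4+(1-q)·0 = q·2+(1-q)·8 ⇒ q(2) = (1-q)(8) ⇒ q = 4/5
P2 indiff ⇒ p·1+(1-p)·7 = p·7+(1-p)·6 ⇒ p(-6) = (1-p)(-1) ⇒ p = 1/7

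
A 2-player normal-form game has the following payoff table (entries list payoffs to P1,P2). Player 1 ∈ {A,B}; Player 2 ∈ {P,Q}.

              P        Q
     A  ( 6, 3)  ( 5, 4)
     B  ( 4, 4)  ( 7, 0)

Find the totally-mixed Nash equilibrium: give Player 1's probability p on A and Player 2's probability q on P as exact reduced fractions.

P1 mixes 4/5 on A; P2 mixes 1/2 on P

P1 indiff ⇒ q·6+(1-q)·5 = q·4+(1-q)·7 ⇒ q(2) = (1-q)(2) ⇒ q = 1/2
P2 indiff ⇒ p·3+(1-p)·4 = p·4+(1-p)·0 ⇒ p(-1) = (1-p)(-4) ⇒ p = 4/5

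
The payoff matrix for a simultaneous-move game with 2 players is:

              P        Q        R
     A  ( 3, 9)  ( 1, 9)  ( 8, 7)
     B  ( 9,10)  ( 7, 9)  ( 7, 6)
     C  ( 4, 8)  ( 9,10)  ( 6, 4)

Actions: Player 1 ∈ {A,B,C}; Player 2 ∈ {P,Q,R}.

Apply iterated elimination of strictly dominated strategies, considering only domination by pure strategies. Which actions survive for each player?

P2 drop R (P beats it: A:9>7 B:10>6 C:8>4)
P1 drop A (B beats it: P:9>3 Q:7>1)
P1→{B,C} P2→{P,Q}

Survivors P1:{B,C} P2:{P,Q}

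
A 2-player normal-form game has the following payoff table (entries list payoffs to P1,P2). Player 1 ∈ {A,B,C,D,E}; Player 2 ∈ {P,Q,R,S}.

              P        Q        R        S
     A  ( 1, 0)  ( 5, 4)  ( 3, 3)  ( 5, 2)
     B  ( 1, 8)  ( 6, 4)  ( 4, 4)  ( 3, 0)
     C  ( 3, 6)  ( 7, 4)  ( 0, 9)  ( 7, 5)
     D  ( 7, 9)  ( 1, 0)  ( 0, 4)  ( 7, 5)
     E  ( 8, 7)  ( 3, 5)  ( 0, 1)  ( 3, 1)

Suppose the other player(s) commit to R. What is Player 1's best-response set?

BR_1 = {B}

u_1(A vs R) = 3
u_1(B vs R) = 4
u_1(C vs R) = 0
u_1(D vs R) = 0
u_1(E vs R) = 0
max payoff 4 at {B}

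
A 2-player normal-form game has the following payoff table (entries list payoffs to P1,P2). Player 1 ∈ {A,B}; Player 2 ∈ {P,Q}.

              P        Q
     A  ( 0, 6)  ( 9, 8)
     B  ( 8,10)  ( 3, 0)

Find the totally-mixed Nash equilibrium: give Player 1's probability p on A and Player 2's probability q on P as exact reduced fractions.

P1 mixes 5/6 on A; P2 mixes 3/7 on P

P1 indiff ⇒ q·0+(1-q)·9 = q·8+(1-q)·3 ⇒ q(-8) = (1-q)(-6) ⇒ q = 3/7
P2 indiff ⇒ p·6+(1-p)·10 = p·8+(1-p)·0 ⇒ p(-2) = (1-p)(-10) ⇒ p = 5/6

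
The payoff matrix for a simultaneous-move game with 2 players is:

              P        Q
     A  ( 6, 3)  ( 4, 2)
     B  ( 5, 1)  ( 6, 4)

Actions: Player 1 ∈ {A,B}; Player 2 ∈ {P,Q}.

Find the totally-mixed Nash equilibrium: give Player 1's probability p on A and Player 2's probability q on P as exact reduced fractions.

p=3/4, q=2/3

P1 indiff ⇒ q·6+(1-q)·4 = q·5+(1-q)·6 ⇒ q(1) = (1-q)(2) ⇒ q = 2/3
P2 indiff ⇒ p·3+(1-p)·1 = p·2+(1-p)·4 ⇒ p(1) = (1-p)(3) ⇒ p = 3/4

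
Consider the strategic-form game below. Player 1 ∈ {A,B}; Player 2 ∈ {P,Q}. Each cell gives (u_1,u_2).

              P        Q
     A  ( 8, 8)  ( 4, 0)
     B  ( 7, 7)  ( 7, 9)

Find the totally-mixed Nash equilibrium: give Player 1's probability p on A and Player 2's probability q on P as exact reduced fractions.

P1 mixes 1/5 on A; P2 mixes 3/4 on P

P1 indiff ⇒ q·8+(1-q)·4 = q·7+(1-q)·7 ⇒ q(1) = (1-q)(3) ⇒ q = 3/4
P2 indiff ⇒ p·8+(1-p)·7 = p·0+(1-p)·9 ⇒ p(8) = (1-p)(2) ⇒ p = 1/5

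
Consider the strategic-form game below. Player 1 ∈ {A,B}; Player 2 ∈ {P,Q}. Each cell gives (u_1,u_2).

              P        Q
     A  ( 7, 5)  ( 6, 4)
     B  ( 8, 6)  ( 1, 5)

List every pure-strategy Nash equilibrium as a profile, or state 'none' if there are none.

(A,P): not NE [P1→B gives 8>7]
(A,Q): not NE [P2→P gives 5>4]
(B,P): NE
(B,Q): not NE [P1→A gives 6>1; P2→P gives 6>5]

PSNE = {(B,P)}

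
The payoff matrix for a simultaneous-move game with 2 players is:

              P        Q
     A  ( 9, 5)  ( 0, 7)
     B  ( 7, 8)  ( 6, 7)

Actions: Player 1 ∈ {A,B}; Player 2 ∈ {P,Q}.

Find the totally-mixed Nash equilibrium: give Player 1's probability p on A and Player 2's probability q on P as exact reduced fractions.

P1 mixes 1/3 on A; P2 mixes 3/4 on P

P1 indiff ⇒ q·9+(1-q)·0 = q·7+(1-q)·6 ⇒ q(2) = (1-q)(6) ⇒ q = 3/4
P2 indiff ⇒ p·5+(1-p)·8 = p·7+(1-p)·7 ⇒ p(-2) = (1-p)(-1) ⇒ p = 1/3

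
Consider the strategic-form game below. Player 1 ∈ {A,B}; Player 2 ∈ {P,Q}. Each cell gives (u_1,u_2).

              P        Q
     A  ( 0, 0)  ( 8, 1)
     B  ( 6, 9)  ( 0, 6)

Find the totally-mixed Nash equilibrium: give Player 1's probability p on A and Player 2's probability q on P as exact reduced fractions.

P1 indiff ⇒ q·0+(1-q)·8 = q·6+(1-q)·0 ⇒ q(-6) = (1-q)(-8) ⇒ q = 4/7
P2 indiff ⇒ p·0+(1-p)·9 = p·1+(1-p)·6 ⇒ p(-1) = (1-p)(-3) ⇒ p = 3/4

p=3/4, q=4/7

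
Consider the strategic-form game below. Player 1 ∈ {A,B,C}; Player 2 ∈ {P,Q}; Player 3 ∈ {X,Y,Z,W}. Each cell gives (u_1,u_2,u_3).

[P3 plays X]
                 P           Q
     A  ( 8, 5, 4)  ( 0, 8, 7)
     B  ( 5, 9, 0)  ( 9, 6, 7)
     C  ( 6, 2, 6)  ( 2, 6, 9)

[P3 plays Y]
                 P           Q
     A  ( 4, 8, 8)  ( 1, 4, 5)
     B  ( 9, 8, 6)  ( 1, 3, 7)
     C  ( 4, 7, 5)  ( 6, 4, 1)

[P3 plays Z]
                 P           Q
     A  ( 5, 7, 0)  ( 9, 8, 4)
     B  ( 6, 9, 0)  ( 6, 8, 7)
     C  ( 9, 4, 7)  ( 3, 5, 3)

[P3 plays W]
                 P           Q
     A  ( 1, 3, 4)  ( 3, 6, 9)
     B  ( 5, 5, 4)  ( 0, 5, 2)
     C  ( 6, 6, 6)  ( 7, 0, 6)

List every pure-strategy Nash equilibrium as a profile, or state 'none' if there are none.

(A,P,X): not NE [P2→Q gives 8>5; P3→Y gives 8>4]
(A,P,Y): not NE [P1→B gives 9>4]
(A,P,Z): not NE [P1→C gives 9>5; P2→Q gives 8>7; P3→Y gives 8>0]
(A,P,W): not NE [P1→C gives 6>1; P2→Q gives 6>3; P3→Y gives 8>4]
(A,Q,X): not NE [P1→B gives 9>0; P3→W gives 9>7]
(A,Q,Y): not NE [P1→C gives 6>1; P2→P gives 8>4; P3→W gives 9>5]
(A,Q,Z): not NE [P3→W gives 9>4]
(A,Q,W): not NE [P1→C gives 7>3]
(B,P,X): not NE [P1→A gives 8>5; P3→Y gives 6>0]
(B,P,Y): NE
(B,P,Z): not NE [P1→C gives 9>6; P3→Y gives 6>0]
(B,P,W): not NE [P1→C gives 6>5; P3→Y gives 6>4]
(B,Q,X): not NE [P2→P gives 9>6]
(B,Q,Y): not NE [P1→C gives 6>1; P2→P gives 8>3]
(B,Q,Z): not NE [P1→A gives 9>6; P2→P gives 9>8]
(B,Q,W): not NE [P1→C gives 7>0; P3→Z gives 7>2]
(C,P,X): not NE [P1→A gives 8>6; P2→Q gives 6>2; P3→Z gives 7>6]
(C,P,Y): not NE [P1→B gives 9>4; P3→Z gives 7>5]
(C,P,Z): not NE [P2→Q gives 5>4]
(C,P,W): not NE [P3→Z gives 7>6]
(C,Q,X): not NE [P1→B gives 9>2]
(C,Q,Y): not NE [P2→P gives 7>4; P3→X gives 9>1]
(C,Q,Z): not NE [P1→A gives 9>3; P3→X gives 9>3]
(C,Q,W): not NE [P2→P gives 6>0; P3→X gives 9>6]

Nash profiles: (B,P,Y)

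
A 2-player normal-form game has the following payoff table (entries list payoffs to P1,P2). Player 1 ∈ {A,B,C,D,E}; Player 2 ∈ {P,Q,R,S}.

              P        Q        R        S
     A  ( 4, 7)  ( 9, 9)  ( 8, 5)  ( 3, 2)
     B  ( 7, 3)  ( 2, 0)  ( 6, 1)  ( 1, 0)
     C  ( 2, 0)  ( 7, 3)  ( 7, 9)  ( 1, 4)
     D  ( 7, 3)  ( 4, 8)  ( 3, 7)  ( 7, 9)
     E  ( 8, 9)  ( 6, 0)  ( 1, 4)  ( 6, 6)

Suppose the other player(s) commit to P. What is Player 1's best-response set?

P1 best: {E}

u_1(A vs P) = 4
u_1(B vs P) = 7
u_1(C vs P) = 2
u_1(D vs P) = 7
u_1(E vs P) = 8
max payoff 8 at {E}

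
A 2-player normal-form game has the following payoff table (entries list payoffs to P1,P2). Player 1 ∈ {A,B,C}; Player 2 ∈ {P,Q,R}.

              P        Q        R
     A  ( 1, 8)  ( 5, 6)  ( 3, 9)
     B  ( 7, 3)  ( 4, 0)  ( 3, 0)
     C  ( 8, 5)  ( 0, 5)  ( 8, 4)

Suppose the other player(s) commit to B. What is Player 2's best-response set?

u_2(P vs B) = 3
u_2(Q vs B) = 0
u_2(R vs B) = 0
max payoff 3 at {P}

argmax u_2 = {P}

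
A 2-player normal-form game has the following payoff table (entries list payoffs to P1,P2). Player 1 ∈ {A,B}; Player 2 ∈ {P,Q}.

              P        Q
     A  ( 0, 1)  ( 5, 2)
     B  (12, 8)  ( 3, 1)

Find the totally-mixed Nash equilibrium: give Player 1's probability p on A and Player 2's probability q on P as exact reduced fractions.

P1 indiff ⇒ q·0+(1-q)·5 = q·12+(1-q)·3 ⇒ q(-12) = (1-q)(-2) ⇒ q = 1/7
P2 indiff ⇒ p·1+(1-p)·8 = p·2+(1-p)·1 ⇒ p(-1) = (1-p)(-7) ⇒ p = 7/8

p=7/8, q=1/7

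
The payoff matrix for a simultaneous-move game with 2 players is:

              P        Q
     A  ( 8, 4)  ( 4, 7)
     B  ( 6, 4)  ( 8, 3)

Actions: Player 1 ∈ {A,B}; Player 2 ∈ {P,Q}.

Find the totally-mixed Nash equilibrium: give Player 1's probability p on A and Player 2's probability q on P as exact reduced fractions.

(p,q) = (1/4, 2/3)

P1 indiff ⇒ q·8+(1-q)·4 = q·6+(1-q)·8 ⇒ q(2) = (1-q)(4) ⇒ q = 2/3
P2 indiff ⇒ p·4+(1-p)·4 = p·7+(1-p)·3 ⇒ p(-3) = (1-p)(-1) ⇒ p = 1/4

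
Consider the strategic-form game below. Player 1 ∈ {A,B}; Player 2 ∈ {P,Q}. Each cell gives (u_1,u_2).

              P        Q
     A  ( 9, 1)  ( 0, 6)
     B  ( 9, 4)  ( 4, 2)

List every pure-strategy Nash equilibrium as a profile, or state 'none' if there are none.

(A,P): not NE [P2→Q gives 6>1]
(A,Q): not NE [P1→B gives 4>0]
(B,P): NE
(B,Q): not NE [P2→P gives 4>2]

Nash profiles: (B,P)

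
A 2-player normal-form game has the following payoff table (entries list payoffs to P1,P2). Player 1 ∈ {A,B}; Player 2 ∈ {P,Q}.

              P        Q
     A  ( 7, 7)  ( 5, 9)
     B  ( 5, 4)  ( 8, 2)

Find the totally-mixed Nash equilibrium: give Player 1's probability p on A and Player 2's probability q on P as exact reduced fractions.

P1 indiff ⇒ q·7+(1-q)·5 = q·5+(1-q)·8 ⇒ q(2) = (1-q)(3) ⇒ q = 3/5
P2 indiff ⇒ p·7+(1-p)·4 = p·9+(1-p)·2 ⇒ p(-2) = (1-p)(-2) ⇒ p = 1/2

P1 mixes 1/2 on A; P2 mixes 3/5 on P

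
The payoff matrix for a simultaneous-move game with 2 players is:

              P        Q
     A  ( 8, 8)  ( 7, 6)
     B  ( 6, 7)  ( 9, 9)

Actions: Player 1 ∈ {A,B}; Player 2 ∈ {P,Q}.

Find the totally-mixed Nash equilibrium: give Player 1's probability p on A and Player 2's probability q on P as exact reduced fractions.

P1 indiff ⇒ q·8+(1-q)·7 = q·6+(1-q)·9 ⇒ q(2) = (1-q)(2) ⇒ q = 1/2
P2 indiff ⇒ p·8+(1-p)·7 = p·6+(1-p)·9 ⇒ p(2) = (1-p)(2) ⇒ p = 1/2

(p,q) = (1/2, 1/2)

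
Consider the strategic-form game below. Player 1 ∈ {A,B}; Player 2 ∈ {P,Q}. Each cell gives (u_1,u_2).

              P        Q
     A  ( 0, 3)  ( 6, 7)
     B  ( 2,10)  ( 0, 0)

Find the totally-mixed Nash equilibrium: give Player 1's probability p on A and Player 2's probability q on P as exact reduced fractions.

(p,q) = (5/7, 3/4)

P1 indiff ⇒ q·0+(1-q)·6 = q·2+(1-q)·0 ⇒ q(-2) = (1-q)(-6) ⇒ q = 3/4
P2 indiff ⇒ p·3+(1-p)·10 = p·7+(1-p)·0 ⇒ p(-4) = (1-p)(-10) ⇒ p = 5/7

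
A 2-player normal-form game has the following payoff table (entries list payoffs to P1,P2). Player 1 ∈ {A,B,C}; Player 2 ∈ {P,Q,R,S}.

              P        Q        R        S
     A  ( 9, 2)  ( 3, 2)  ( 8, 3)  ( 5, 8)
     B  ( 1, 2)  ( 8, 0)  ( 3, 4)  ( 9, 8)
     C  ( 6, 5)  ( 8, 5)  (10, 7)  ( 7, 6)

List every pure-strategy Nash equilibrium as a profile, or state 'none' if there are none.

NE set: (B,S), (C,R)

(A,P): not NE [P2→S gives 8>2]
(A,Q): not NE [P1→C gives 8>3; P2→S gives 8>2]
(A,R): not NE [P1→C gives 10>8; P2→S gives 8>3]
(A,S): not NE [P1→B gives 9>5]
(B,P): not NE [P1→A gives 9>1; P2→S gives 8>2]
(B,Q): not NE [P2→S gives 8>0]
(B,R): not NE [P1→C gives 10>3; P2→S gives 8>4]
(B,S): NE
(C,P): not NE [P1→A gives 9>6; P2→R gives 7>5]
(C,Q): not NE [P2→R gives 7>5]
(C,R): NE
(C,S): not NE [P1→B gives 9>7; P2→R gives 7>6]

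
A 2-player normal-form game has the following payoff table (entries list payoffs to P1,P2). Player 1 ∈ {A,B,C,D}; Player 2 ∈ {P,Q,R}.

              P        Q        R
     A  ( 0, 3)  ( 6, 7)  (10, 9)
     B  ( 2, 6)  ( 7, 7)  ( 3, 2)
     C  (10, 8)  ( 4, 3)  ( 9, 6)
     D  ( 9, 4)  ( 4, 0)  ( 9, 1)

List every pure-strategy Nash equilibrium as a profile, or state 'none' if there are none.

(A,P): not NE [P1→C gives 10>0; P2→R gives 9>3]
(A,Q): not NE [P1→B gives 7>6; P2→R gives 9>7]
(A,R): NE
(B,P): not NE [P1→C gives 10>2; P2→Q gives 7>6]
(B,Q): NE
(B,R): not NE [P1→A gives 10>3; P2→Q gives 7>2]
(C,P): NE
(C,Q): not NE [P1→B gives 7>4; P2→P gives 8>3]
(C,R): not NE [P1→A gives 10>9; P2→P gives 8>6]
(D,P): not NE [P1→C gives 10>9]
(D,Q): not NE [P1→B gives 7>4; P2→P gives 4>0]
(D,R): not NE [P1→A gives 10>9; P2→P gives 4>1]

NE set: (A,R), (B,Q), (C,P)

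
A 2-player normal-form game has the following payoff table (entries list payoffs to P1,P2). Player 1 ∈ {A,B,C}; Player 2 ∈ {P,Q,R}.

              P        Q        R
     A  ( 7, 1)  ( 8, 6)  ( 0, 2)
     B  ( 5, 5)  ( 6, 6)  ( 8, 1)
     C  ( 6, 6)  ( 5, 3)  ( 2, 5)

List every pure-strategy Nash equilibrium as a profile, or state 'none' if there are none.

(A,P): not NE [P2→Q gives 6>1]
(A,Q): NE
(A,R): not NE [P1→B gives 8>0; P2→Q gives 6>2]
(B,P): not NE [P1→A gives 7>5; P2→Q gives 6>5]
(B,Q): not NE [P1→A gives 8>6]
(B,R): not NE [P2→Q gives 6>1]
(C,P): not NE [P1→A gives 7>6]
(C,Q): not NE [P1→A gives 8>5; P2→P gives 6>3]
(C,R): not NE [P1→B gives 8>2; P2→P gives 6>5]

Nash profiles: (A,Q)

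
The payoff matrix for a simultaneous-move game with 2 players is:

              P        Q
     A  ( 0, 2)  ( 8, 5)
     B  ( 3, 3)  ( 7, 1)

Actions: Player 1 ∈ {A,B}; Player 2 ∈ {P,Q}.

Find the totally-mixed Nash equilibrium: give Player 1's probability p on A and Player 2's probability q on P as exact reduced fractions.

P1 indiff ⇒ q·0+(1-q)·8 = q·3+(1-q)·7 ⇒ q(-3) = (1-q)(-1) ⇒ q = 1/4
P2 indiff ⇒ p·2+(1-p)·3 = p·5+(1-p)·1 ⇒ p(-3) = (1-p)(-2) ⇒ p = 2/5

p=2/5, q=1/4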